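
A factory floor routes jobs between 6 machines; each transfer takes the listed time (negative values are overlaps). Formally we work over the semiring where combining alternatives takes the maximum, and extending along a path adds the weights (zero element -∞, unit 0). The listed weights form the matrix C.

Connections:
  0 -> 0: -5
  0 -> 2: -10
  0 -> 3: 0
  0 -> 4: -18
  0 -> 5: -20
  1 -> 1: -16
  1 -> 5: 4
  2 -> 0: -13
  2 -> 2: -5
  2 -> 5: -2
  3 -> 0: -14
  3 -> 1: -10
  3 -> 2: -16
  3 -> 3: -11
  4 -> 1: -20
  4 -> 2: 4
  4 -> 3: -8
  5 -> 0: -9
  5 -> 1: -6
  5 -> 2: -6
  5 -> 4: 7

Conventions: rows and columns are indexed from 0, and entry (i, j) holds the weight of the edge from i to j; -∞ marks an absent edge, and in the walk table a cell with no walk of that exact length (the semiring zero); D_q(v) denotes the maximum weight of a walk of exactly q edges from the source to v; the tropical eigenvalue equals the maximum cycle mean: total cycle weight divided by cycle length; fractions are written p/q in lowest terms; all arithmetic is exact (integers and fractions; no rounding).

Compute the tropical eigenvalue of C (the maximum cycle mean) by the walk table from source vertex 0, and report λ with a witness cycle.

q=0: [0, -∞, -∞, -∞, -∞, -∞]
q=1: [-5, -∞, -10, 0, -18, -20]
q=2: [-10, -10, -14, -5, -13, -12]
q=3: [-15, -15, -9, -10, -5, -6]
q=4: [-15, -12, -1, -13, 1, -11]
q=5: [-14, -17, 5, -7, -4, -3]
q=6: [-8, -9, 0, -12, 4, 3]
Optimal cycle mean attained by: cycle 2->5->4->2, total (-2) + 7 + 4, length 3.
Answer: λ = 3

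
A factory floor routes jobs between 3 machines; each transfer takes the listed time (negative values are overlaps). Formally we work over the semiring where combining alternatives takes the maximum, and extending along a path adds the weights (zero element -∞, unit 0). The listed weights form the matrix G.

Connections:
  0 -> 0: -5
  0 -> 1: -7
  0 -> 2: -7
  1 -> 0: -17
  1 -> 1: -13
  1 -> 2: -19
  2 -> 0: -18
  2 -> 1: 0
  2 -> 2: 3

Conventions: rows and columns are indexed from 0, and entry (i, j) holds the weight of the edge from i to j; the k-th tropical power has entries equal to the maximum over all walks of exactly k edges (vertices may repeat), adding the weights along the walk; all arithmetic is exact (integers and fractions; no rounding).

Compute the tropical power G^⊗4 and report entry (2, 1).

G^⊗2:
  [-10, -7, -4]
  [-22, -19, -16]
  [-15, 3, 6]
G^⊗3:
  [-15, -4, -1]
  [-27, -16, -13]
  [-12, 6, 9]
G^⊗4:
  [-19, -1, 2]
  [-31, -13, -10]
  [-9, 9, 12]
Key observation: the optimum is the walk 2->2->2->2->1, with weight 3 + 3 + 3 + 0 = 9.
Optimal value attained by: walk 2->2->2->2->1.
Answer: (G^⊗4)[2][1] = 9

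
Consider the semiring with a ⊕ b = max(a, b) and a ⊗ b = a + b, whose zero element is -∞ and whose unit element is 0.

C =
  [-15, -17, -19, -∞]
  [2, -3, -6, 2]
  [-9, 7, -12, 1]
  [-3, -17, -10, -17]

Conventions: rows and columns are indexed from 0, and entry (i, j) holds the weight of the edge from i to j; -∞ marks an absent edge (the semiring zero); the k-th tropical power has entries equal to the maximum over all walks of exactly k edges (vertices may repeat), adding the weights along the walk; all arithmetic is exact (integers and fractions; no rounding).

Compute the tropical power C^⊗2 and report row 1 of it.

C^⊗2:
  [-15, -12, -23, -15]
  [-1, 1, -8, -1]
  [9, 4, 1, 9]
  [-15, -3, -22, -9]
Answer: row 1 of C^⊗2 = [-1, 1, -8, -1]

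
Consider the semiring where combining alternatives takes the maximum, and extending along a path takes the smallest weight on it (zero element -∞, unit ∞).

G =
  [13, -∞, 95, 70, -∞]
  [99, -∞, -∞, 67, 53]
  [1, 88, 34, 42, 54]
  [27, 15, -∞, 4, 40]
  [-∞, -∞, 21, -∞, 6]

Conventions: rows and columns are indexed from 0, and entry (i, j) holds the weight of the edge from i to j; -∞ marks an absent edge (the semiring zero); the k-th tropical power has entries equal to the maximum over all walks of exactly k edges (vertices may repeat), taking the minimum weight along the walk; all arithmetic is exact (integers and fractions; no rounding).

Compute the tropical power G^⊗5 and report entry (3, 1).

G^⊗2:
  [27, 88, 34, 42, 54]
  [27, 15, 95, 70, 40]
  [88, 34, 34, 67, 53]
  [15, 4, 27, 27, 15]
  [1, 21, 21, 21, 21]
G^⊗3:
  [88, 34, 34, 67, 53]
  [27, 88, 34, 42, 54]
  [34, 34, 88, 70, 40]
  [27, 27, 27, 27, 27]
  [21, 21, 21, 21, 21]
G^⊗4:
  [34, 34, 88, 70, 40]
  [88, 34, 34, 67, 53]
  [34, 88, 34, 42, 54]
  [27, 27, 27, 27, 27]
  [21, 21, 21, 21, 21]
G^⊗5:
  [34, 88, 34, 42, 54]
  [34, 34, 88, 70, 40]
  [88, 34, 34, 67, 53]
  [27, 27, 27, 27, 27]
  [21, 21, 21, 21, 21]
Key observation: the optimum is the walk 3->0->2->2->2->1, with weight 27 min 95 min 34 min 34 min 88 = 27.
Optimal value attained by: walk 3->0->2->2->2->1.
Answer: (G^⊗5)[3][1] = 27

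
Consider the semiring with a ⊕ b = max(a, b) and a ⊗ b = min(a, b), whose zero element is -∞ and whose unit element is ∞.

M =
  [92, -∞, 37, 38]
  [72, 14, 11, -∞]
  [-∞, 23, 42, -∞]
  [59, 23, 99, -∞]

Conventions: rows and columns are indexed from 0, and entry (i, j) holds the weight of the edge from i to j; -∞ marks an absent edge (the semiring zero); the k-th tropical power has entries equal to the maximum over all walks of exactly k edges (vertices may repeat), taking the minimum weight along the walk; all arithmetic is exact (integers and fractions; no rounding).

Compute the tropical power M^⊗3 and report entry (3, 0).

M^⊗2:
  [92, 23, 38, 38]
  [72, 14, 37, 38]
  [23, 23, 42, -∞]
  [59, 23, 42, 38]
M^⊗3:
  [92, 23, 38, 38]
  [72, 23, 38, 38]
  [23, 23, 42, 23]
  [59, 23, 42, 38]
Key observation: the optimum is the walk 3->0->0->0, with weight 59 min 92 min 92 = 59.
Optimal value attained by: walk 3->0->0->0.
Answer: (M^⊗3)[3][0] = 59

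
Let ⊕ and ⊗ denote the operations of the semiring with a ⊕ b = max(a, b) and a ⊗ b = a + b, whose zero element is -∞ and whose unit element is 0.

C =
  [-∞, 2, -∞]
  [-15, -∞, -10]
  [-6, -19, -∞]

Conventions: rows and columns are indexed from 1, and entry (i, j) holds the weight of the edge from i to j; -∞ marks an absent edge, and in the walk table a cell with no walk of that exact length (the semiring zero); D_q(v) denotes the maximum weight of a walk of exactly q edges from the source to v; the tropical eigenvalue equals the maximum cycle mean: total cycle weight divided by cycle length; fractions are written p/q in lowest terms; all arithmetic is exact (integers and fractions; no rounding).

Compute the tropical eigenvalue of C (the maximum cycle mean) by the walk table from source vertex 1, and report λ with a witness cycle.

q=0: [0, -∞, -∞]
q=1: [-∞, 2, -∞]
q=2: [-13, -∞, -8]
q=3: [-14, -11, -∞]
Optimal cycle mean attained by: cycle 1->2->3->1, total 2 + (-10) + (-6), length 3.
Answer: λ = -14/3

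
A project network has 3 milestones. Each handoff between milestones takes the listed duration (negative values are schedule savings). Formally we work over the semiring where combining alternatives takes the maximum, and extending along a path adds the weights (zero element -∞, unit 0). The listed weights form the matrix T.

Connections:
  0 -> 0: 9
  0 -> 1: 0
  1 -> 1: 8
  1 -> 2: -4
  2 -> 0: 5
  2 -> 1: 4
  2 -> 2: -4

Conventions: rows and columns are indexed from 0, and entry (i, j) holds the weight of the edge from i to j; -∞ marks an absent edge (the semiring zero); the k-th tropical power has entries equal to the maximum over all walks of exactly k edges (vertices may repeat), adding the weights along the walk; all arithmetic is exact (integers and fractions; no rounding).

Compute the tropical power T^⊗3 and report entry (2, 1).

T^⊗2:
  [18, 9, -4]
  [1, 16, 4]
  [14, 12, 0]
T^⊗3:
  [27, 18, 5]
  [10, 24, 12]
  [23, 20, 8]
Key observation: the optimum is the walk 2->1->1->1, with weight 4 + 8 + 8 = 20.
Optimal value attained by: walk 2->1->1->1.
Answer: (T^⊗3)[2][1] = 20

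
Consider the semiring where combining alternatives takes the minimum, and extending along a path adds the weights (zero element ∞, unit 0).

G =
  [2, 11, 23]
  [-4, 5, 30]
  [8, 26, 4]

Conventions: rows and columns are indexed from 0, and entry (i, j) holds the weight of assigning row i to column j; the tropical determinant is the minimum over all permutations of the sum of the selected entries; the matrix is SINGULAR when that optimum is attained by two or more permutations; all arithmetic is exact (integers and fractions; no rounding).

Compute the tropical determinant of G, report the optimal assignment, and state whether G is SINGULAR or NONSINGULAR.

σ = (0, 1, 2): 2 + 5 + 4 = 11
σ = (0, 2, 1): 2 + 30 + 26 = 58
σ = (1, 0, 2): 11 + (-4) + 4 = 11
σ = (1, 2, 0): 11 + 30 + 8 = 49
σ = (2, 0, 1): 23 + (-4) + 26 = 45
σ = (2, 1, 0): 23 + 5 + 8 = 36
Optimal value attained by: σ = (0, 1, 2).
Answer: det⊕(G) = 11; verdict: SINGULAR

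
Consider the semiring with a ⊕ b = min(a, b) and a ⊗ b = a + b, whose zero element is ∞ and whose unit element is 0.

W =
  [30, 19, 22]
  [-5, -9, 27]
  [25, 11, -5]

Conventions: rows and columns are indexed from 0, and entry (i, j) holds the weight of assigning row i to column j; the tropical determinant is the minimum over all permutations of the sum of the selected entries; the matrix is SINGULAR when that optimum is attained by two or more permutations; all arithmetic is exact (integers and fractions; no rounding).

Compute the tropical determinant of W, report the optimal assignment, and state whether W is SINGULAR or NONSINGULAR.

σ = (0, 1, 2): 30 + (-9) + (-5) = 16
σ = (0, 2, 1): 30 + 27 + 11 = 68
σ = (1, 0, 2): 19 + (-5) + (-5) = 9
σ = (1, 2, 0): 19 + 27 + 25 = 71
σ = (2, 0, 1): 22 + (-5) + 11 = 28
σ = (2, 1, 0): 22 + (-9) + 25 = 38
Optimal value attained by: σ = (1, 0, 2).
Answer: det⊕(W) = 9; verdict: NONSINGULAR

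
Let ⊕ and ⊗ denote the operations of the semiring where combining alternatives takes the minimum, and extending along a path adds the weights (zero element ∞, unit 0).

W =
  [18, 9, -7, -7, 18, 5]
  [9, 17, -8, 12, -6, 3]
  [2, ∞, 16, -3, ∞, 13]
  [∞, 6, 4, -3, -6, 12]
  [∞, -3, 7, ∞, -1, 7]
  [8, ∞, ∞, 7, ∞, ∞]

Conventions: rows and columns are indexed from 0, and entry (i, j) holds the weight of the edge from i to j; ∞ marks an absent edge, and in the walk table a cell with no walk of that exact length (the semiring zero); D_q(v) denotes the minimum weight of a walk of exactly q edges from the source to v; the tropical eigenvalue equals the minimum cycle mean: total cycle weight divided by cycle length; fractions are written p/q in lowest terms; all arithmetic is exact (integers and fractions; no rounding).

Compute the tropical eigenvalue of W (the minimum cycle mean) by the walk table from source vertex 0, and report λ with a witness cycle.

q=0: [0, ∞, ∞, ∞, ∞, ∞]
q=1: [18, 9, -7, -7, 18, 5]
q=2: [-5, -1, -3, -10, -13, 5]
q=3: [-1, -16, -12, -13, -16, -6]
q=4: [-10, -19, -24, -16, -22, -13]
q=5: [-22, -25, -27, -27, -25, -16]
q=6: [-25, -28, -33, -30, -33, -22]
Optimal cycle mean attained by: cycle 1->2->3->4->1, total (-8) + (-3) + (-6) + (-3), length 4.
Answer: λ = -5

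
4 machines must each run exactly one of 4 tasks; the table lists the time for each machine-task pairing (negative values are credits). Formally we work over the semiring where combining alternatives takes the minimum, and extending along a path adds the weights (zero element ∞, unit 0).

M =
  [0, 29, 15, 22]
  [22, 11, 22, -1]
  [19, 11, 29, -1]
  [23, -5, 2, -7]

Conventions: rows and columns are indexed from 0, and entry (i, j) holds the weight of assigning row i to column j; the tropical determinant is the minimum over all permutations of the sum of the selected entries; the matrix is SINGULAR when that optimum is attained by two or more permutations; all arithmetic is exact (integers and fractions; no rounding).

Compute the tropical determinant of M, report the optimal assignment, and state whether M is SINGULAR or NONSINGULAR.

σ = (0, 1, 2, 3): 0 + 11 + 29 + (-7) = 33
σ = (0, 1, 3, 2): 0 + 11 + (-1) + 2 = 12
σ = (0, 2, 1, 3): 0 + 22 + 11 + (-7) = 26
σ = (0, 2, 3, 1): 0 + 22 + (-1) + (-5) = 16
σ = (0, 3, 1, 2): 0 + (-1) + 11 + 2 = 12
σ = (0, 3, 2, 1): 0 + (-1) + 29 + (-5) = 23
σ = (1, 0, 2, 3): 29 + 22 + 29 + (-7) = 73
σ = (1, 0, 3, 2): 29 + 22 + (-1) + 2 = 52
σ = (1, 2, 0, 3): 29 + 22 + 19 + (-7) = 63
σ = (1, 2, 3, 0): 29 + 22 + (-1) + 23 = 73
σ = (1, 3, 0, 2): 29 + (-1) + 19 + 2 = 49
σ = (1, 3, 2, 0): 29 + (-1) + 29 + 23 = 80
σ = (2, 0, 1, 3): 15 + 22 + 11 + (-7) = 41
σ = (2, 0, 3, 1): 15 + 22 + (-1) + (-5) = 31
σ = (2, 1, 0, 3): 15 + 11 + 19 + (-7) = 38
σ = (2, 1, 3, 0): 15 + 11 + (-1) + 23 = 48
σ = (2, 3, 0, 1): 15 + (-1) + 19 + (-5) = 28
σ = (2, 3, 1, 0): 15 + (-1) + 11 + 23 = 48
σ = (3, 0, 1, 2): 22 + 22 + 11 + 2 = 57
σ = (3, 0, 2, 1): 22 + 22 + 29 + (-5) = 68
σ = (3, 1, 0, 2): 22 + 11 + 19 + 2 = 54
σ = (3, 1, 2, 0): 22 + 11 + 29 + 23 = 85
σ = (3, 2, 0, 1): 22 + 22 + 19 + (-5) = 58
σ = (3, 2, 1, 0): 22 + 22 + 11 + 23 = 78
Optimal value attained by: σ = (0, 1, 3, 2).
Answer: det⊕(M) = 12; verdict: SINGULAR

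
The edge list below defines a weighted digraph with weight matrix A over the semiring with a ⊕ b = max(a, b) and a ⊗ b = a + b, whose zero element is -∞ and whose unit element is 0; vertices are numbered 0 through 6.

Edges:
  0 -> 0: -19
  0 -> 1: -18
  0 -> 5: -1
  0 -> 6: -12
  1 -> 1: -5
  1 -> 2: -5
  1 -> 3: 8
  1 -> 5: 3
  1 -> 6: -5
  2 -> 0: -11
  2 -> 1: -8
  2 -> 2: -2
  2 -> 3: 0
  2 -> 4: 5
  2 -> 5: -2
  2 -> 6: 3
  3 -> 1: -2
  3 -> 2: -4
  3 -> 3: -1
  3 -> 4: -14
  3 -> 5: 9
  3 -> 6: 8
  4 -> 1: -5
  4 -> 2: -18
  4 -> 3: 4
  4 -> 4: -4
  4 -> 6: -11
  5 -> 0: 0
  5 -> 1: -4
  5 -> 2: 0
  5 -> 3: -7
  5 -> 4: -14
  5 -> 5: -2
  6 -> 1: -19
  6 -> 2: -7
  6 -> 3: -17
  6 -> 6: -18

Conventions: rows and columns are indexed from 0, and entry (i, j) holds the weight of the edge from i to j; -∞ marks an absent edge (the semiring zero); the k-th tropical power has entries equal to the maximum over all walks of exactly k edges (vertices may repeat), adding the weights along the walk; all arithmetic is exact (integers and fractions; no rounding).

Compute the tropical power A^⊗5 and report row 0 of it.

A^⊗2:
  [-1, -5, -1, -8, -15, -3, -23]
  [3, 6, 4, 7, 0, 17, 16]
  [-2, 0, -2, 9, 3, 9, 8]
  [9, 5, 9, 6, 1, 8, 7]
  [-29, 2, 0, 3, -8, 13, 12]
  [-2, -6, -2, 4, 5, 2, 3]
  [-18, -15, -9, -7, -2, -8, -4]
A^⊗3:
  [-3, -7, -3, 3, 4, 1, 2]
  [17, 13, 17, 14, 9, 16, 15]
  [9, 7, 9, 8, 3, 18, 17]
  [8, 4, 8, 13, 14, 15, 14]
  [13, 9, 13, 10, 5, 12, 11]
  [2, 2, 2, 9, 3, 13, 12]
  [-8, -7, -8, 2, -4, 2, 1]
A^⊗4:
  [1, 1, 1, 8, 2, 12, 11]
  [16, 12, 16, 21, 22, 23, 22]
  [18, 14, 18, 15, 14, 17, 16]
  [15, 11, 15, 18, 13, 22, 21]
  [12, 8, 12, 17, 18, 19, 18]
  [13, 9, 13, 10, 7, 18, 17]
  [2, 0, 2, 1, -3, 11, 10]
A^⊗5:
  [12, 8, 12, 9, 6, 17, 16]
  [23, 19, 23, 26, 21, 30, 29]
  [17, 13, 17, 22, 23, 24, 23]
  [22, 18, 22, 19, 20, 27, 26]
  [19, 15, 19, 22, 17, 26, 25]
  [18, 14, 18, 17, 18, 19, 18]
  [11, 7, 11, 8, 7, 10, 9]
Answer: row 0 of A^⊗5 = [12, 8, 12, 9, 6, 17, 16]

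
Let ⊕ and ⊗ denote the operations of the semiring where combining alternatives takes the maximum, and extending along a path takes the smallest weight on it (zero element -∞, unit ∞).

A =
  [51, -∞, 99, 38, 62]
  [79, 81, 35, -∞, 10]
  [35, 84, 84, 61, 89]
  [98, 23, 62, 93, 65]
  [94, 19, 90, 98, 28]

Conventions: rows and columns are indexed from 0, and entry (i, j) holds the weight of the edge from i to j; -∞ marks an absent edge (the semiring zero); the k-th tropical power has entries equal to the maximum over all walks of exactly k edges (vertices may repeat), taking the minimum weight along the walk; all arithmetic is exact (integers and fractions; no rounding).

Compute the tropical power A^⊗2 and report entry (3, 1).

A^⊗2:
  [62, 84, 84, 62, 89]
  [79, 81, 79, 38, 62]
  [89, 84, 89, 89, 84]
  [93, 62, 98, 93, 65]
  [98, 84, 94, 93, 89]
Key observation: the optimum is the walk 3->2->1, with weight 62 min 84 = 62.
Optimal value attained by: walk 3->2->1.
Answer: (A^⊗2)[3][1] = 62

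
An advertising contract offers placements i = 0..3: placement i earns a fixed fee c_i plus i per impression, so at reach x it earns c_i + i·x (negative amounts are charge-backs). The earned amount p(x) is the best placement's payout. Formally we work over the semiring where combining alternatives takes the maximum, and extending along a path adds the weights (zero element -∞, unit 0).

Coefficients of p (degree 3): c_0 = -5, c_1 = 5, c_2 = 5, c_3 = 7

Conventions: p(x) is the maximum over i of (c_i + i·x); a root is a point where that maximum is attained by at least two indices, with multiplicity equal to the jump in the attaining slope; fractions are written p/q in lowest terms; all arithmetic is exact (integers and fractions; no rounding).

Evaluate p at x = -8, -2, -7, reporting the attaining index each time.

p(-8) = max(-5+0·(-8)=-5, 5+1·(-8)=-3, 5+2·(-8)=-11, 7+3·(-8)=-17) = -3 (attained by i=1)
p(-2) = max(-5+0·(-2)=-5, 5+1·(-2)=3, 5+2·(-2)=1, 7+3·(-2)=1) = 3 (attained by i=1)
p(-7) = max(-5+0·(-7)=-5, 5+1·(-7)=-2, 5+2·(-7)=-9, 7+3·(-7)=-14) = -2 (attained by i=1)
Answer: p(-8) = -3; p(-2) = 3; p(-7) = -2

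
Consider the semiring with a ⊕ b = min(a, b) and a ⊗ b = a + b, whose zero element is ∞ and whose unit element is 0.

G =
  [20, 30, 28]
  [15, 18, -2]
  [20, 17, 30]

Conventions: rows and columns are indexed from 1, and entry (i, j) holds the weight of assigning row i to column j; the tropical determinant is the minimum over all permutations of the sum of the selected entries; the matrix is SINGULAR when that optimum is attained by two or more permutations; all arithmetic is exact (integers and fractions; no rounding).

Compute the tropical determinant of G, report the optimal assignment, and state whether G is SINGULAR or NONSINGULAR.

σ = (1, 2, 3): 20 + 18 + 30 = 68
σ = (1, 3, 2): 20 + (-2) + 17 = 35
σ = (2, 1, 3): 30 + 15 + 30 = 75
σ = (2, 3, 1): 30 + (-2) + 20 = 48
σ = (3, 1, 2): 28 + 15 + 17 = 60
σ = (3, 2, 1): 28 + 18 + 20 = 66
Optimal value attained by: σ = (1, 3, 2).
Answer: det⊕(G) = 35; verdict: NONSINGULAR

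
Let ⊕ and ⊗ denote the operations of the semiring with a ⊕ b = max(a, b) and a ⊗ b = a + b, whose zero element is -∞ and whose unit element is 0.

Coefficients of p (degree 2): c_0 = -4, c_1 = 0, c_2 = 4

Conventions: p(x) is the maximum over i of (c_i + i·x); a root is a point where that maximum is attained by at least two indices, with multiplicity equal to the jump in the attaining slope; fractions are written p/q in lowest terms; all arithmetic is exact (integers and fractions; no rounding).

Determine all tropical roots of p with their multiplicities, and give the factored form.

hull edge (i=0, c=-4) to (i=2, c=4): slope 4, span 2
Factored form: p(x) = 4 ⊗ (x ⊕ (-4)) ⊗ (x ⊕ (-4))
Answer: roots = -4 (mult 2)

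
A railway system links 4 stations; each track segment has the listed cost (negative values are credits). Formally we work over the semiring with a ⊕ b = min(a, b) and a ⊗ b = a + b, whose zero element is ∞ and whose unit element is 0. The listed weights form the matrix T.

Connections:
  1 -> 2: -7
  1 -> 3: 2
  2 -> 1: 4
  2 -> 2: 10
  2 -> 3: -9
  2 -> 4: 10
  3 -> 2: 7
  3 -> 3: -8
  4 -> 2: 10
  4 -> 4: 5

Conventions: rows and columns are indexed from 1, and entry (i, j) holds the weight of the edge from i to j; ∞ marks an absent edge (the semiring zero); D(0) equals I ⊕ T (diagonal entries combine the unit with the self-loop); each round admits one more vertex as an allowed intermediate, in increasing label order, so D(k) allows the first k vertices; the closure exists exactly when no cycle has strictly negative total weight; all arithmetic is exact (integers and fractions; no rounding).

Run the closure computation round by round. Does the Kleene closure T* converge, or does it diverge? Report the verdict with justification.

Detection: at round 0, diagonal entry (3, 3) turns strictly negative.
Key observation: the cycle 3->3 has total weight (-8), which is strictly negative.
Answer: DIVERGES — negative cycle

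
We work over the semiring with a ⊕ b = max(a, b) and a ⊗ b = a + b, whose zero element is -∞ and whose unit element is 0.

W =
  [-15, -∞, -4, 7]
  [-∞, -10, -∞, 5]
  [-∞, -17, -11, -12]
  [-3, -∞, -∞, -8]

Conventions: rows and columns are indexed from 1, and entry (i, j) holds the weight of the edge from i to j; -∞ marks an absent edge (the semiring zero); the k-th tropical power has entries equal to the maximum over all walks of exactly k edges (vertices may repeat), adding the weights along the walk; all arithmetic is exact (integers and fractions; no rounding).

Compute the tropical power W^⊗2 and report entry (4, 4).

W^⊗2:
  [4, -21, -15, -1]
  [2, -20, -∞, -3]
  [-15, -27, -22, -12]
  [-11, -∞, -7, 4]
Key observation: the optimum is the walk 4->1->4, with weight (-3) + 7 = 4.
Optimal value attained by: walk 4->1->4.
Answer: (W^⊗2)[4][4] = 4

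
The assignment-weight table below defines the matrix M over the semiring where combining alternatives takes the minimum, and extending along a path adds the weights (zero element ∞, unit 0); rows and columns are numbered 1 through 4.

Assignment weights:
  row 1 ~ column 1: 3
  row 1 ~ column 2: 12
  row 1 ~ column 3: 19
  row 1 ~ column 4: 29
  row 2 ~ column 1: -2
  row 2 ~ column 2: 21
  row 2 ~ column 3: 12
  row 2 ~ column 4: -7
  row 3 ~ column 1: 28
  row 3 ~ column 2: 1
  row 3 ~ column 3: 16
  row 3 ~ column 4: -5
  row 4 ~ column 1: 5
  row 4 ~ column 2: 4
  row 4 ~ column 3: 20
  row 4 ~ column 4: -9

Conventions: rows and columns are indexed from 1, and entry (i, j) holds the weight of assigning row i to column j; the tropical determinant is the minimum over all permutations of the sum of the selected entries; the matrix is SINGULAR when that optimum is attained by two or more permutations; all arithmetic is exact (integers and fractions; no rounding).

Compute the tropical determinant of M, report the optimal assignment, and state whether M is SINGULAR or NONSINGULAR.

σ = (1, 2, 3, 4): 3 + 21 + 16 + (-9) = 31
σ = (1, 2, 4, 3): 3 + 21 + (-5) + 20 = 39
σ = (1, 3, 2, 4): 3 + 12 + 1 + (-9) = 7
σ = (1, 3, 4, 2): 3 + 12 + (-5) + 4 = 14
σ = (1, 4, 2, 3): 3 + (-7) + 1 + 20 = 17
σ = (1, 4, 3, 2): 3 + (-7) + 16 + 4 = 16
σ = (2, 1, 3, 4): 12 + (-2) + 16 + (-9) = 17
σ = (2, 1, 4, 3): 12 + (-2) + (-5) + 20 = 25
σ = (2, 3, 1, 4): 12 + 12 + 28 + (-9) = 43
σ = (2, 3, 4, 1): 12 + 12 + (-5) + 5 = 24
σ = (2, 4, 1, 3): 12 + (-7) + 28 + 20 = 53
σ = (2, 4, 3, 1): 12 + (-7) + 16 + 5 = 26
σ = (3, 1, 2, 4): 19 + (-2) + 1 + (-9) = 9
σ = (3, 1, 4, 2): 19 + (-2) + (-5) + 4 = 16
σ = (3, 2, 1, 4): 19 + 21 + 28 + (-9) = 59
σ = (3, 2, 4, 1): 19 + 21 + (-5) + 5 = 40
σ = (3, 4, 1, 2): 19 + (-7) + 28 + 4 = 44
σ = (3, 4, 2, 1): 19 + (-7) + 1 + 5 = 18
σ = (4, 1, 2, 3): 29 + (-2) + 1 + 20 = 48
σ = (4, 1, 3, 2): 29 + (-2) + 16 + 4 = 47
σ = (4, 2, 1, 3): 29 + 21 + 28 + 20 = 98
σ = (4, 2, 3, 1): 29 + 21 + 16 + 5 = 71
σ = (4, 3, 1, 2): 29 + 12 + 28 + 4 = 73
σ = (4, 3, 2, 1): 29 + 12 + 1 + 5 = 47
Optimal value attained by: σ = (1, 3, 2, 4).
Answer: det⊕(M) = 7; verdict: NONSINGULAR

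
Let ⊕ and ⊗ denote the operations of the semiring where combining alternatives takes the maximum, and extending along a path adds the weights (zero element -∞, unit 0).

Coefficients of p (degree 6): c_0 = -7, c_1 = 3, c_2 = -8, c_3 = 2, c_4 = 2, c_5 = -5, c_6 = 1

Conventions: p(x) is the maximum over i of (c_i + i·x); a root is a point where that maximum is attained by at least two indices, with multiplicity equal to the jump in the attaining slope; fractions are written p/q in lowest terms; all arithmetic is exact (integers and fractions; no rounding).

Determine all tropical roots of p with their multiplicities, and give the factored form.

hull edge (i=0, c=-7) to (i=1, c=3): slope 10, span 1
hull edge (i=1, c=3) to (i=4, c=2): slope -1/3, span 3
hull edge (i=4, c=2) to (i=6, c=1): slope -1/2, span 2
Factored form: p(x) = 1 ⊗ (x ⊕ (-10)) ⊗ (x ⊕ 1/3) ⊗ (x ⊕ 1/3) ⊗ (x ⊕ 1/3) ⊗ (x ⊕ 1/2) ⊗ (x ⊕ 1/2)
Answer: roots = -10 (mult 1), 1/3 (mult 3), 1/2 (mult 2)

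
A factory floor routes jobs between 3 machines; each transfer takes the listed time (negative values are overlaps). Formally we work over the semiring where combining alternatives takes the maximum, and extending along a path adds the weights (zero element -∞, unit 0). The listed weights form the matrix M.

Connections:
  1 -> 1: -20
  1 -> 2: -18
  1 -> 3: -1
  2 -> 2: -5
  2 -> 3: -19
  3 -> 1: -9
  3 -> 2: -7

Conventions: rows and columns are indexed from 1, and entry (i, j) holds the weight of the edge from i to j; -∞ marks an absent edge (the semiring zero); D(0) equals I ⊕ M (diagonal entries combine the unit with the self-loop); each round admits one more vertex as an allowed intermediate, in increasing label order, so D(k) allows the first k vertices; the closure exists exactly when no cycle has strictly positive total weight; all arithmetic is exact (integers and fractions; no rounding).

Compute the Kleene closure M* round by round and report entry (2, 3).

D(0):
  [0, -18, -1]
  [-∞, 0, -19]
  [-9, -7, 0]
D(1):
  [0, -18, -1]
  [-∞, 0, -19]
  [-9, -7, 0]
D(2):
  [0, -18, -1]
  [-∞, 0, -19]
  [-9, -7, 0]
D(3):
  [0, -8, -1]
  [-28, 0, -19]
  [-9, -7, 0]
Answer: M*[2][3] = -19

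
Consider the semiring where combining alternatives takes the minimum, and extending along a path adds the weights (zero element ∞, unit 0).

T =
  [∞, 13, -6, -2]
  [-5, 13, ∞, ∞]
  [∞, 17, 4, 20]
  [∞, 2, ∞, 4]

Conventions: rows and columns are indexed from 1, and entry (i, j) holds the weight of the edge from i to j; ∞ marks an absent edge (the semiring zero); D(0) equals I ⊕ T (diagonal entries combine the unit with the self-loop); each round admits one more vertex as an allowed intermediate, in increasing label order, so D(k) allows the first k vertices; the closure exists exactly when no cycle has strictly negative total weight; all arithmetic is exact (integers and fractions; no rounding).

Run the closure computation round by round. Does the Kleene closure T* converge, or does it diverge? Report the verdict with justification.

D(0):
  [0, 13, -6, -2]
  [-5, 0, ∞, ∞]
  [∞, 17, 0, 20]
  [∞, 2, ∞, 0]
D(1):
  [0, 13, -6, -2]
  [-5, 0, -11, -7]
  [∞, 17, 0, 20]
  [∞, 2, ∞, 0]
Detection: at round 2, diagonal entry (4, 4) turns strictly negative.
Key observation: the cycle 4->2->1->4 has total weight 2 + (-5) + (-2), which is strictly negative.
Answer: DIVERGES — negative cycle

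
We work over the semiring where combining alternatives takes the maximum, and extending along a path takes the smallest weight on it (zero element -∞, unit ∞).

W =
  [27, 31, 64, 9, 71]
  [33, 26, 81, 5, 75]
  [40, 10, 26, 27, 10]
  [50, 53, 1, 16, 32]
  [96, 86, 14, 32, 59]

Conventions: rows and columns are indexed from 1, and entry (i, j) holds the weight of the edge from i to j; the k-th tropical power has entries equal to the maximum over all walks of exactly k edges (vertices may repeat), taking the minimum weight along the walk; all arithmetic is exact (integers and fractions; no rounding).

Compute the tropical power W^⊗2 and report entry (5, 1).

W^⊗2:
  [71, 71, 31, 32, 59]
  [75, 75, 33, 32, 59]
  [27, 31, 40, 26, 40]
  [33, 32, 53, 32, 53]
  [59, 59, 81, 32, 75]
Key observation: the optimum is the walk 5->5->1, with weight 59 min 96 = 59.
Optimal value attained by: walk 5->5->1.
Answer: (W^⊗2)[5][1] = 59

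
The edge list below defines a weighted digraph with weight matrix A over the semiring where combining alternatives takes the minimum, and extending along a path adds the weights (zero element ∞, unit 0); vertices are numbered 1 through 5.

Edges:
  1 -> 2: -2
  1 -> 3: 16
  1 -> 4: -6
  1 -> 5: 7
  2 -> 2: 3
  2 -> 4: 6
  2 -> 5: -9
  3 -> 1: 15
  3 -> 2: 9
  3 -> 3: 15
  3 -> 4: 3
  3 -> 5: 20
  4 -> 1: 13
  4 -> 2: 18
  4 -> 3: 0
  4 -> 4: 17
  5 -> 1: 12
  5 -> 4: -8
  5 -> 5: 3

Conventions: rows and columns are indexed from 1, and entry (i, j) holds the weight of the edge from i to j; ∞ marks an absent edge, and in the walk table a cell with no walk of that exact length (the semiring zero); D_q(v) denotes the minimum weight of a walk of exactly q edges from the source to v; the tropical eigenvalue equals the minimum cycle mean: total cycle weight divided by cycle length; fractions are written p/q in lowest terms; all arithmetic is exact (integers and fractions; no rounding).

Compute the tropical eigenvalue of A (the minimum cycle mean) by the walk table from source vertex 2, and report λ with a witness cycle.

q=0: [∞, 0, ∞, ∞, ∞]
q=1: [∞, 3, ∞, 6, -9]
q=2: [3, 6, 6, -17, -6]
q=3: [-4, 1, -17, -14, -3]
q=4: [-2, -8, -14, -14, -8]
q=5: [-1, -5, -14, -16, -17]
Optimal cycle mean attained by: cycle 2->5->4->3->2, total (-9) + (-8) + 0 + 9, length 4.
Answer: λ = -2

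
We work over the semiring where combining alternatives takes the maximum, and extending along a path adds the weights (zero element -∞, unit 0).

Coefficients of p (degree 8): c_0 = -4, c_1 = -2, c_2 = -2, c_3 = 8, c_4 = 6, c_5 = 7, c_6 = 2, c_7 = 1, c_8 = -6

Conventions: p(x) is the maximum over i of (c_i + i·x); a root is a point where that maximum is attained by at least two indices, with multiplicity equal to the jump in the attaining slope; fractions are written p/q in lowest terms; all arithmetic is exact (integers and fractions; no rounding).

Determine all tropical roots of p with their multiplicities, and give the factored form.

hull edge (i=0, c=-4) to (i=3, c=8): slope 4, span 3
hull edge (i=3, c=8) to (i=5, c=7): slope -1/2, span 2
hull edge (i=5, c=7) to (i=7, c=1): slope -3, span 2
hull edge (i=7, c=1) to (i=8, c=-6): slope -7, span 1
Factored form: p(x) = -6 ⊗ (x ⊕ (-4)) ⊗ (x ⊕ (-4)) ⊗ (x ⊕ (-4)) ⊗ (x ⊕ 1/2) ⊗ (x ⊕ 1/2) ⊗ (x ⊕ 3) ⊗ (x ⊕ 3) ⊗ (x ⊕ 7)
Answer: roots = -4 (mult 3), 1/2 (mult 2), 3 (mult 2), 7 (mult 1)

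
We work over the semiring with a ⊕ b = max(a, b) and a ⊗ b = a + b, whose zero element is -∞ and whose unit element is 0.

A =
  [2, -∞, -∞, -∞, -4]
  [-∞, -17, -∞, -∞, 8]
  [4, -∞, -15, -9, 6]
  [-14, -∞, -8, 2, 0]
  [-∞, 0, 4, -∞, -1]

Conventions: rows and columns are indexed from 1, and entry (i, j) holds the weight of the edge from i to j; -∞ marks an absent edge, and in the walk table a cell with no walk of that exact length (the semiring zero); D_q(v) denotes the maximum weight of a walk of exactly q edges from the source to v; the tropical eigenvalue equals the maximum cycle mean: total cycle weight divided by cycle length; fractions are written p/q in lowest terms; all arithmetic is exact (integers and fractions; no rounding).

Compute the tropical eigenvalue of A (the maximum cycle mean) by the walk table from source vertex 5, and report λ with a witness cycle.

q=0: [-∞, -∞, -∞, -∞, 0]
q=1: [-∞, 0, 4, -∞, -1]
q=2: [8, -1, 3, -5, 10]
q=3: [10, 10, 14, -3, 9]
q=4: [18, 9, 13, 5, 20]
q=5: [20, 20, 24, 7, 19]
Optimal cycle mean attained by: cycle 3->5->3, total 6 + 4, length 2.
Answer: λ = 5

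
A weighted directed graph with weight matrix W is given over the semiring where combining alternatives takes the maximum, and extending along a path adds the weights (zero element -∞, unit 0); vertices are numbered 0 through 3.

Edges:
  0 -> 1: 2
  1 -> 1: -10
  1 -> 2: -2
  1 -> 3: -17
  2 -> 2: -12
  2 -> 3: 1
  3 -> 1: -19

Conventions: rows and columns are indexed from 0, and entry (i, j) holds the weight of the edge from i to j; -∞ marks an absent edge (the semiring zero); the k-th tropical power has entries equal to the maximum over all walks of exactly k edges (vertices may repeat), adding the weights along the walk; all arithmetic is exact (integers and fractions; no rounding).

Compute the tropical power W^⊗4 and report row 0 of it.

W^⊗2:
  [-∞, -8, 0, -15]
  [-∞, -20, -12, -1]
  [-∞, -18, -24, -11]
  [-∞, -29, -21, -36]
W^⊗3:
  [-∞, -18, -10, 1]
  [-∞, -20, -22, -11]
  [-∞, -28, -20, -23]
  [-∞, -39, -31, -20]
W^⊗4:
  [-∞, -18, -20, -9]
  [-∞, -30, -22, -21]
  [-∞, -38, -30, -19]
  [-∞, -39, -41, -30]
Answer: row 0 of W^⊗4 = [-∞, -18, -20, -9]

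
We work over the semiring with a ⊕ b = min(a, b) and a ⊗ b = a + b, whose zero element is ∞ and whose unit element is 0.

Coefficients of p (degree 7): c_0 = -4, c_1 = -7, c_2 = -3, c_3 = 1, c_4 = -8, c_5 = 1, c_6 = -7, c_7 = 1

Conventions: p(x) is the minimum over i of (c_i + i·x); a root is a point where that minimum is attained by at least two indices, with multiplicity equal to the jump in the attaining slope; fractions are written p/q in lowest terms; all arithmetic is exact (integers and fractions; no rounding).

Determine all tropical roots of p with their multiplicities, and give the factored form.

hull edge (i=0, c=-4) to (i=1, c=-7): slope -3, span 1
hull edge (i=1, c=-7) to (i=4, c=-8): slope -1/3, span 3
hull edge (i=4, c=-8) to (i=6, c=-7): slope 1/2, span 2
hull edge (i=6, c=-7) to (i=7, c=1): slope 8, span 1
Factored form: p(x) = 1 ⊗ (x ⊕ (-8)) ⊗ (x ⊕ (-1/2)) ⊗ (x ⊕ (-1/2)) ⊗ (x ⊕ 1/3) ⊗ (x ⊕ 1/3) ⊗ (x ⊕ 1/3) ⊗ (x ⊕ 3)
Answer: roots = -8 (mult 1), -1/2 (mult 2), 1/3 (mult 3), 3 (mult 1)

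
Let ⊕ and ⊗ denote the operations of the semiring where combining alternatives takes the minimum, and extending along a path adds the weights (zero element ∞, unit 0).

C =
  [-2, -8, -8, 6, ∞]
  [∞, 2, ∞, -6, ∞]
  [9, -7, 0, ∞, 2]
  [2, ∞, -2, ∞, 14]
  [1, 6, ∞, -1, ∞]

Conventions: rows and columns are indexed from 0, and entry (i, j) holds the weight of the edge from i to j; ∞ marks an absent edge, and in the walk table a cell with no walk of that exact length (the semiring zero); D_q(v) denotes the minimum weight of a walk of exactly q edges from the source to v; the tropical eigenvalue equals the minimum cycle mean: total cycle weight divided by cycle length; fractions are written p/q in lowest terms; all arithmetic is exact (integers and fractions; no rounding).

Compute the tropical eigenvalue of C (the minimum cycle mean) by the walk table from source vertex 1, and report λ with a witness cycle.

q=0: [∞, 0, ∞, ∞, ∞]
q=1: [∞, 2, ∞, -6, ∞]
q=2: [-4, 4, -8, -4, 8]
q=3: [-6, -15, -12, -2, -6]
q=4: [-8, -19, -14, -21, -10]
q=5: [-19, -21, -23, -25, -12]
Optimal cycle mean attained by: cycle 1->3->2->1, total (-6) + (-2) + (-7), length 3.
Answer: λ = -5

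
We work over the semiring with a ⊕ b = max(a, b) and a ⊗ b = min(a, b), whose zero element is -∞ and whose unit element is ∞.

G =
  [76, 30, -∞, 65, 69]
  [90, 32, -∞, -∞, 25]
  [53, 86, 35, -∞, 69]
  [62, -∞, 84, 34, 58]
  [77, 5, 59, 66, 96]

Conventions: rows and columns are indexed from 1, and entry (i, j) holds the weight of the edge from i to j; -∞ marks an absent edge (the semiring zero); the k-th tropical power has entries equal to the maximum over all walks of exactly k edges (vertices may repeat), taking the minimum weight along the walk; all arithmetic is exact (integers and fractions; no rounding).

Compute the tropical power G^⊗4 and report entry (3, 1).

G^⊗2:
  [76, 30, 65, 66, 69]
  [76, 32, 25, 65, 69]
  [86, 35, 59, 66, 69]
  [62, 84, 58, 62, 69]
  [77, 59, 66, 66, 96]
G^⊗3:
  [76, 65, 66, 66, 69]
  [76, 32, 65, 66, 69]
  [76, 59, 66, 66, 69]
  [84, 58, 62, 66, 69]
  [77, 66, 66, 66, 96]
G^⊗4:
  [76, 66, 66, 66, 69]
  [76, 65, 66, 66, 69]
  [76, 66, 66, 66, 69]
  [76, 62, 66, 66, 69]
  [77, 66, 66, 66, 96]
Key observation: the optimum is the walk 3->2->1->1->1, with weight 86 min 90 min 76 min 76 = 76.
Optimal value attained by: walk 3->2->1->1->1.
Answer: (G^⊗4)[3][1] = 76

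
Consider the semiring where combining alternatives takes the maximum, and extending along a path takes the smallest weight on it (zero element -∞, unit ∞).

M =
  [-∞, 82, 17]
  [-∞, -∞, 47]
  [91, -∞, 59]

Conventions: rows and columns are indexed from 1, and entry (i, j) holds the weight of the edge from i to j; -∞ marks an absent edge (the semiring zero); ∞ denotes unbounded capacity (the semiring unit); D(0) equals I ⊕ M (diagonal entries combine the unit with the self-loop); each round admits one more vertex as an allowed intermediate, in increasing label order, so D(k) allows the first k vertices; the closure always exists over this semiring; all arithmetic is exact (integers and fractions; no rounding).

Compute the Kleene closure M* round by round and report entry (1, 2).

D(0):
  [∞, 82, 17]
  [-∞, ∞, 47]
  [91, -∞, ∞]
D(1):
  [∞, 82, 17]
  [-∞, ∞, 47]
  [91, 82, ∞]
D(2):
  [∞, 82, 47]
  [-∞, ∞, 47]
  [91, 82, ∞]
D(3):
  [∞, 82, 47]
  [47, ∞, 47]
  [91, 82, ∞]
Answer: M*[1][2] = 82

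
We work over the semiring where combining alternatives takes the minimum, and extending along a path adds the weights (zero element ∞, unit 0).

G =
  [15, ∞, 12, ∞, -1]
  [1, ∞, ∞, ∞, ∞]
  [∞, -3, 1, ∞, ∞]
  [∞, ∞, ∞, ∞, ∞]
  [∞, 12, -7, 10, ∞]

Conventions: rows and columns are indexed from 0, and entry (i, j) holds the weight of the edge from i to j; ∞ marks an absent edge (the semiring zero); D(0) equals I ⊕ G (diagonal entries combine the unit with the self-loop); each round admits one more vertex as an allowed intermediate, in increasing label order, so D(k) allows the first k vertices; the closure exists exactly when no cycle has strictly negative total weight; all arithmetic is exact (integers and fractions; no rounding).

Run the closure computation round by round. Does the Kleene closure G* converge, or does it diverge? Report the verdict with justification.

D(0):
  [0, ∞, 12, ∞, -1]
  [1, 0, ∞, ∞, ∞]
  [∞, -3, 0, ∞, ∞]
  [∞, ∞, ∞, 0, ∞]
  [∞, 12, -7, 10, 0]
D(1):
  [0, ∞, 12, ∞, -1]
  [1, 0, 13, ∞, 0]
  [∞, -3, 0, ∞, ∞]
  [∞, ∞, ∞, 0, ∞]
  [∞, 12, -7, 10, 0]
D(2):
  [0, ∞, 12, ∞, -1]
  [1, 0, 13, ∞, 0]
  [-2, -3, 0, ∞, -3]
  [∞, ∞, ∞, 0, ∞]
  [13, 12, -7, 10, 0]
Detection: at round 3, diagonal entry (4, 4) turns strictly negative.
Key observation: the cycle 4->2->1->0->4 has total weight (-7) + (-3) + 1 + (-1), which is strictly negative.
Answer: DIVERGES — negative cycle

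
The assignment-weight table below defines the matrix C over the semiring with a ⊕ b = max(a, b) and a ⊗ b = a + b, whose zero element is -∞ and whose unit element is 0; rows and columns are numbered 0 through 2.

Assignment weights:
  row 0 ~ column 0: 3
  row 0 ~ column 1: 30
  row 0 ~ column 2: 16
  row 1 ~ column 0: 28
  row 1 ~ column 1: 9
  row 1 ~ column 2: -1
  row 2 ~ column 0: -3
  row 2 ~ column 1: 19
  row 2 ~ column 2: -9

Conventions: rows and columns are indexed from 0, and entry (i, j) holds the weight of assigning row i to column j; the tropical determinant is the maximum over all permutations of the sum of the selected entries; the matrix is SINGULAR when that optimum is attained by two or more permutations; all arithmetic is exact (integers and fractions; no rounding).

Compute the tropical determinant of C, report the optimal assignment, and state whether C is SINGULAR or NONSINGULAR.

σ = (0, 1, 2): 3 + 9 + (-9) = 3
σ = (0, 2, 1): 3 + (-1) + 19 = 21
σ = (1, 0, 2): 30 + 28 + (-9) = 49
σ = (1, 2, 0): 30 + (-1) + (-3) = 26
σ = (2, 0, 1): 16 + 28 + 19 = 63
σ = (2, 1, 0): 16 + 9 + (-3) = 22
Optimal value attained by: σ = (2, 0, 1).
Answer: det⊕(C) = 63; verdict: NONSINGULAR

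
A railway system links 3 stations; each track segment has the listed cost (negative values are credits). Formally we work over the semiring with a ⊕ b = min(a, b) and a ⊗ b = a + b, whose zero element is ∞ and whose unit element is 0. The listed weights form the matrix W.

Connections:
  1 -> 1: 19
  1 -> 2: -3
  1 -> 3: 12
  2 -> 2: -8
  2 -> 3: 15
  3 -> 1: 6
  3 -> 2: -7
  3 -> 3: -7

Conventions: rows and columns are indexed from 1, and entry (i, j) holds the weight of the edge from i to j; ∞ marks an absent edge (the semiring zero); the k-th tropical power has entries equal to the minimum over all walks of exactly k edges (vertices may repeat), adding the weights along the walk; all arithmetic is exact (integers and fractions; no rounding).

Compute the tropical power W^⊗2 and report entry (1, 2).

W^⊗2:
  [18, -11, 5]
  [21, -16, 7]
  [-1, -15, -14]
Key observation: the optimum is the walk 1->2->2, with weight (-3) + (-8) = -11.
Optimal value attained by: walk 1->2->2.
Answer: (W^⊗2)[1][2] = -11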